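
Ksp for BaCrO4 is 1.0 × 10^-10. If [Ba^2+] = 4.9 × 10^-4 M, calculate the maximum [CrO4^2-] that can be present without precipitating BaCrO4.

[CrO4^2-] ≈ 2.0 × 10^-7 M

BaCrO4(s) ⇌ Ba^2+(aq) + CrO4^2-(aq)
Ksp = [Ba^2+][CrO4^2-]
Precipitation begins when Q = Ksp. With [Ba^2+] = 4.9 × 10^-4 M:
1.0 × 10^-10 = (4.9 × 10^-4) × [CrO4^2-]
[CrO4^2-] = (1.0 × 10^-10 / 4.9 x 10^-4) = 2.0 × 10^-7 M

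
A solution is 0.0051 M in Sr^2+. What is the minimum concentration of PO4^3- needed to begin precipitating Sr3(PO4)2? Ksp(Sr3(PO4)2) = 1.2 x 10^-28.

Sr3(PO4)2(s) ⇌ 3 Sr^2+(aq) + 2 PO4^3-(aq)
Ksp = [Sr^2+]^3[PO4^3-]^2
Precipitation begins when Q = Ksp. With [Sr^2+] = 0.0051 M:
1.2 x 10^-28 = (0.0051)^3 × [PO4^3-]^2
[PO4^3-] = (1.2 x 10^-28 / 1.33 x 10^-7)^(1/2) = 3.0 × 10^-11 M

3.0e-11 M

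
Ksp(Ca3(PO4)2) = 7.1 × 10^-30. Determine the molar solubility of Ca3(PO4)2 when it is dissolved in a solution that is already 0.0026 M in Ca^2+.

Ca3(PO4)2(s) <=> 3 Ca^2+(aq) + 2 PO4^3-(aq)
Ksp = [Ca^2+]^3[PO4^3-]^2
If s mol/L dissolves here, [Ca^2+] = 0.0026 + 3s ≈ 0.0026, [PO4^3-] = 2s (common-ion effect: Ca^2+ is already 0.0026 M).
Ksp ≈ (0.0026)^3 × (2s)^2
s = 1.0 x 10^-11 M
Check: 3s = 3.0 x 10^-11 ≪ 0.0026, so the approximation is valid.

s ≈ 1.0 × 10^-11 M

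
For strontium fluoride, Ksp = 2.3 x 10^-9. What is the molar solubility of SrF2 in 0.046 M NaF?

1.1e-6 M

SrF2(s) <=> Sr^2+ + 2 F^-
Ksp = [Sr^2+][F^-]^2
Let s be the molar solubility in this solution. [Sr^2+] = s, [F^-] = 0.046 + 2s ≈ 0.046 (common-ion effect: F^- is already 0.046 M).
Ksp ≈ s × (0.046)^2
s = 1.1 × 10^-6 M
Check: 2s = 2.2 x 10^-6 ≪ 0.046, so the approximation is valid.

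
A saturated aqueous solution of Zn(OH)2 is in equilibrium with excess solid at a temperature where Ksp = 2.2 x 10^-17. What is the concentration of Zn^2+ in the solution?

[Zn^2+] = 1.8e-6 M

Zn(OH)2(s) ⇌ Zn^2+(aq) + 2 OH^-(aq)
Ksp = [Zn^2+][OH^-]^2
With molar solubility s: [Zn^2+] = s, [OH^-] = 2s.
Ksp = s(2s)^2 = 4s^3
s^3 = 2.2 x 10^-17 / 4, so s = 1.77 × 10^-6 M
[Zn^2+] = s = 1.8 x 10^-6 M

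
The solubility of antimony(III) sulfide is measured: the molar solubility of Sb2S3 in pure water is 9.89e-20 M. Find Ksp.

Sb2S3(s) ⇌ 2 Sb^3+(aq) + 3 S^2-(aq)
Let s = molar solubility. Then [Sb^3+] = 2s and [S^2-] = 3s.
Ksp = [Sb^3+]^2[S^2-]^3
Ksp = (2s)^2(3s)^3 = 108s^5
With s = 9.89 × 10^-20: Ksp = 1.02 × 10^-93

1.02 x 10^-93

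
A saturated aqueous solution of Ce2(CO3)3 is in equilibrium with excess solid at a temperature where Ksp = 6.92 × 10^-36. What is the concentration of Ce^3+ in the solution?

[Ce^3+] = 7.28 × 10^-8 M

Ce2(CO3)3(s) <=> 2 Ce^3+ + 3 CO3^2-
Ksp = [Ce^3+]^2[CO3^2-]^3
For each mole of Ce2(CO3)3 that dissolves: [Ce^3+] = 2s, [CO3^2-] = 3s.
So Ksp = (2s)^2 × (3s)^3 = 108s^5
s^5 = 6.92 × 10^-36 / 108, so s = 3.642 × 10^-8 M
[Ce^3+] = 2s = 7.28 x 10^-8 M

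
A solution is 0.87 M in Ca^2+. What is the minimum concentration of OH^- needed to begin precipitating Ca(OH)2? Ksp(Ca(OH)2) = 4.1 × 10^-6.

Ca(OH)2(s) ⇌ Ca^2+ + 2 OH^-
Ksp = [Ca^2+][OH^-]^2
Precipitation begins when Q = Ksp. With [Ca^2+] = 0.87 M:
4.1 × 10^-6 = (0.87) × [OH^-]^2
[OH^-] = (4.1 × 10^-6 / 8.7 × 10^-1)^(1/2) = 2.2 × 10^-3 M

[OH^-] = 2.2 x 10^-3 M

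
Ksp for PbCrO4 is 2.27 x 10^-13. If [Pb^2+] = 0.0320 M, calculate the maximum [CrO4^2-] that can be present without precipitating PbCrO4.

[CrO4^2-] ≈ 7.09 x 10^-12 M

PbCrO4(s) ⇌ Pb^2+ + CrO4^2-
Ksp = [Pb^2+][CrO4^2-]
Precipitation begins when Q = Ksp. With [Pb^2+] = 0.0320 M:
2.27 x 10^-13 = (0.0320) × [CrO4^2-]
[CrO4^2-] = (2.27 x 10^-13 / 3.20 x 10^-2) = 7.09 × 10^-12 M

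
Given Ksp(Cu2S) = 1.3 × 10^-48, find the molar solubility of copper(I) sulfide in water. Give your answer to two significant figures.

Cu2S(s) <=> 2 Cu^+ + S^2-
Ksp = [Cu^+]^2[S^2-]
For each mole of Cu2S that dissolves: [Cu^+] = 2s, [S^2-] = s.
Ksp = (2s)^2s = 4s^3
s = (1.3 × 10^-48 / 4)^(1/3) = 6.9 x 10^-17 M

s ≈ 6.9 × 10^-17 M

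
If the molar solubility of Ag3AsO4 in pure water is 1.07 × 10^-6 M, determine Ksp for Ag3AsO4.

Ksp ≈ 3.54 x 10^-23

Ag3AsO4(s) <=> 3 Ag^+(aq) + AsO4^3-(aq)
For each mole of Ag3AsO4 that dissolves: [Ag^+] = 3s, [AsO4^3-] = s.
Ksp = [Ag^+]^3[AsO4^3-]
Ksp = (3s)^3s = 27s^4
With s = 1.07 × 10^-6: Ksp = 3.54 x 10^-23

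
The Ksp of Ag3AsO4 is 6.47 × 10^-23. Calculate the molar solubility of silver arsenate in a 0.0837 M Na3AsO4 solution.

3.06 x 10^-8 M

Ag3AsO4(s) ⇌ 3 Ag^+(aq) + AsO4^3-(aq)
Ksp = [Ag^+]^3[AsO4^3-]
Let s = moles of Ag3AsO4 that dissolve per litre. [Ag^+] = 3s, [AsO4^3-] = 0.0837 + s ≈ 0.0837 (since AsO4^3- from Na3AsO4 dominates).
Ksp ≈ (3s)^3 × 0.0837
s = 3.06 × 10^-8 M
Check: s = 3.1 × 10^-8 ≪ 0.0837, so the approximation is valid.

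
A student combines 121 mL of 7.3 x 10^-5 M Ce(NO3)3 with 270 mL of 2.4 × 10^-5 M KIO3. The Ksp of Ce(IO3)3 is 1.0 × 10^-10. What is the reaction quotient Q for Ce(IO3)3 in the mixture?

Q = 1.0 x 10^-19

Total volume = 121 + 270 = 391 mL.
[Ce^3+] = 7.3 × 10^-5 × (121/391) = 2.26 × 10^-5 M
[IO3^-] = 2.4 × 10^-5 × (270/391) = 1.66 × 10^-5 M
Ce(IO3)3(s) ⇌ Ce^3+(aq) + 3 IO3^-(aq), so Q = [Ce^3+][IO3^-]^3
Q = (2.26 x 10^-5)(1.66 × 10^-5)^3 = 1.0 × 10^-19
Q < Ksp, so no precipitate of Ce(IO3)3 forms.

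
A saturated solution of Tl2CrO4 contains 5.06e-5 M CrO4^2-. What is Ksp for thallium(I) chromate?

Tl2CrO4(s) ⇌ 2 Tl^+ + CrO4^2-
Stoichiometry gives [Tl^+] = (2/1)[CrO4^2-] = 1.012 x 10^-4 M.
Ksp = [Tl^+]^2[CrO4^2-]
Ksp = (1.012 × 10^-4)^2 × 5.06 × 10^-5 = 5.18 × 10^-13

Ksp ≈ 5.18 x 10^-13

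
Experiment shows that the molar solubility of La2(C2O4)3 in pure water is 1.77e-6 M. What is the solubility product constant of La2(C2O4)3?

La2(C2O4)3(s) ⇌ 2 La^3+(aq) + 3 C2O4^2-(aq)
Let s = molar solubility. Then [La^3+] = 2s and [C2O4^2-] = 3s.
Ksp = [La^3+]^2[C2O4^2-]^3
So Ksp = (2s)^2 × (3s)^3 = 108s^5
With s = 1.77 × 10^-6: Ksp = 1.88 × 10^-27

1.88 × 10^-27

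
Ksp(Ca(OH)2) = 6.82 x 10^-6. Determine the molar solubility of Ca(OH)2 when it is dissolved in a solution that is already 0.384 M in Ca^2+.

Ca(OH)2(s) ⇌ Ca^2+(aq) + 2 OH^-(aq)
Ksp = [Ca^2+][OH^-]^2
Let s = moles of Ca(OH)2 that dissolve per litre. [Ca^2+] = 0.384 + s ≈ 0.384, [OH^-] = 2s (Ksp is small, so little additional dissolves).
Ksp ≈ 0.384 × (2s)^2
s = 2.11 x 10^-3 M
Check: s = 2.1 x 10^-3 ≪ 0.384, so the approximation is valid.

s ≈ 2.11 x 10^-3 M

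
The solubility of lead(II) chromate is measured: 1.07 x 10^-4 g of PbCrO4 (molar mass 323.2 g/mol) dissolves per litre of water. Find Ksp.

Molar solubility s = (1.07 x 10^-4 g/L) / (323.2 g/mol) = 3.311 × 10^-7 M.
PbCrO4(s) <=> Pb^2+(aq) + CrO4^2-(aq)
Let s = molar solubility. Then [Pb^2+] = s and [CrO4^2-] = s.
Ksp = [Pb^2+][CrO4^2-]
Ksp = s^2
Ksp = (3.311 × 10^-7)^2 = 1.10 x 10^-13

Ksp = 1.10 × 10^-13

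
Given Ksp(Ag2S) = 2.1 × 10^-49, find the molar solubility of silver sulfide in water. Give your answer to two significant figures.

Ag2S(s) ⇌ 2 Ag^+ + S^2-
Ksp = [Ag^+]^2[S^2-]
With molar solubility s: [Ag^+] = 2s, [S^2-] = s.
Substituting: Ksp = (2s)^2s = 4s^3
s^3 = 2.1 × 10^-49 / 4, so s = 3.7 × 10^-17 M

s = 3.7e-17 M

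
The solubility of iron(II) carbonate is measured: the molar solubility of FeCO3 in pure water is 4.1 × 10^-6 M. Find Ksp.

FeCO3(s) ⇌ Fe^2+(aq) + CO3^2-(aq)
Let s = molar solubility. Then [Fe^2+] = s and [CO3^2-] = s.
Ksp = [Fe^2+][CO3^2-]
Ksp = s × s = s^2
With s = 4.1 × 10^-6: Ksp = 1.7 x 10^-11

Ksp ≈ 1.7 x 10^-11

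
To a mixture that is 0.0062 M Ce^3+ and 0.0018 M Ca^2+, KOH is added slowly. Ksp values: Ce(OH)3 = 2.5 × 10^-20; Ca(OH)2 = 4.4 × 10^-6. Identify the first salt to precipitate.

Ce(OH)3

Each salt begins to precipitate when Q = Ksp, i.e. when [OH^-] reaches its threshold.
For Ce(OH)3: 2.5 × 10^-20 = 0.0062 × [OH^-]^3  ⇒  [OH^-] = 1.6 x 10^-6 M.
For Ca(OH)2: 4.4 × 10^-6 = 0.0018 × [OH^-]^2  ⇒  [OH^-] = 4.9 × 10^-2 M.
The salt with the lower threshold [OH^-] precipitates first: Ce(OH)3.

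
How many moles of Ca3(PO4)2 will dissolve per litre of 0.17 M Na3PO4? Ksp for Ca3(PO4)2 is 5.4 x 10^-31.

Ca3(PO4)2(s) ⇌ 3 Ca^2+(aq) + 2 PO4^3-(aq)
Ksp = [Ca^2+]^3[PO4^3-]^2
If s mol/L dissolves here, [Ca^2+] = 3s, [PO4^3-] = 0.17 + 2s ≈ 0.17 (since PO4^3- from Na3PO4 dominates).
Ksp ≈ (3s)^3 × (0.17)^2
s = 8.8 × 10^-11 M
Check: 2s = 1.8 × 10^-10 ≪ 0.17, so the approximation is valid.

s = 8.8 × 10^-11 M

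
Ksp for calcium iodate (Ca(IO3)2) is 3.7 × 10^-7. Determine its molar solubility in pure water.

Ca(IO3)2(s) <=> Ca^2+(aq) + 2 IO3^-(aq)
Ksp = [Ca^2+][IO3^-]^2
Let s = molar solubility. Then [Ca^2+] = s and [IO3^-] = 2s.
So Ksp = s × (2s)^2 = 4s^3
Solving, s = (3.7 × 10^-7/4)^(1/3) = 4.5 × 10^-3 M

4.5e-3 M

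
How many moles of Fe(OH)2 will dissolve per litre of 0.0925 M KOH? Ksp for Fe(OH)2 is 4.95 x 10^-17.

5.79e-15 M

Fe(OH)2(s) ⇌ Fe^2+ + 2 OH^-
Ksp = [Fe^2+][OH^-]^2
Let s = moles of Fe(OH)2 that dissolve per litre. [Fe^2+] = s, [OH^-] = 0.0925 + 2s ≈ 0.0925 (Ksp is small, so little additional dissolves).
Ksp ≈ s × (0.0925)^2
s = 5.79 × 10^-15 M
Check: 2s = 1.2 × 10^-14 ≪ 0.0925, so the approximation is valid.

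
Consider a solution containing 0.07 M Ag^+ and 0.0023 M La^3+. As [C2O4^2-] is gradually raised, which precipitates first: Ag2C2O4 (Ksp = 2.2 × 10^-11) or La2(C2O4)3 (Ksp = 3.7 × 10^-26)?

Ag2C2O4

Precipitation of each salt starts when its ion product equals its Ksp.
For Ag2C2O4: 2.2 × 10^-11 = (0.07)^2 × [C2O4^2-]  ⇒  [C2O4^2-] = 4.5 x 10^-9 M.
For La2(C2O4)3: 3.7 × 10^-26 = (0.0023)^2 × [C2O4^2-]^3  ⇒  [C2O4^2-] = 1.9 × 10^-7 M.
The salt with the lower threshold [C2O4^2-] precipitates first: Ag2C2O4.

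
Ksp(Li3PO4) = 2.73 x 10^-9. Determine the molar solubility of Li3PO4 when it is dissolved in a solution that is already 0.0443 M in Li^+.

Li3PO4(s) ⇌ 3 Li^+ + PO4^3-
Ksp = [Li^+]^3[PO4^3-]
If s mol/L dissolves here, [Li^+] = 0.0443 + 3s ≈ 0.0443, [PO4^3-] = s (common-ion effect: Li^+ is already 0.0443 M).
Ksp ≈ (0.0443)^3 × s
s = 3.14 × 10^-5 M
Check: 3s = 9.4 x 10^-5 ≪ 0.0443, so the approximation is valid.

s ≈ 3.14 x 10^-5 M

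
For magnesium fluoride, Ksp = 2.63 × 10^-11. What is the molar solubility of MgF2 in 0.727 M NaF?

MgF2(s) <=> Mg^2+(aq) + 2 F^-(aq)
Ksp = [Mg^2+][F^-]^2
Let s = moles of MgF2 that dissolve per litre. [Mg^2+] = s, [F^-] = 0.727 + 2s ≈ 0.727 (common-ion effect: F^- is already 0.727 M).
Ksp ≈ s × (0.727)^2
s = 4.98 x 10^-11 M
Check: 2s = 1.0 × 10^-10 ≪ 0.727, so the approximation is valid.

4.98 x 10^-11 M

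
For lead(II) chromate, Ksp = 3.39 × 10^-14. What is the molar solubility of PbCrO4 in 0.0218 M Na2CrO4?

s ≈ 1.56 × 10^-12 M

PbCrO4(s) ⇌ Pb^2+ + CrO4^2-
Ksp = [Pb^2+][CrO4^2-]
Let s = moles of PbCrO4 that dissolve per litre. [Pb^2+] = s, [CrO4^2-] = 0.0218 + s ≈ 0.0218 (common-ion effect: CrO4^2- is already 0.0218 M).
Ksp ≈ s × 0.0218
s = 1.56 × 10^-12 M
Check: s = 1.6 x 10^-12 ≪ 0.0218, so the approximation is valid.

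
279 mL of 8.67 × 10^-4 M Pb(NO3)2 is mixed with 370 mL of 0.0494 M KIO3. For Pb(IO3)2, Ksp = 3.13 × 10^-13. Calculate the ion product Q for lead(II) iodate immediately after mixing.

Q = 2.96 × 10^-7

Total volume = 279 + 370 = 649 mL.
[Pb^2+] = 8.67 x 10^-4 × (279/649) = 3.727 x 10^-4 M
[IO3^-] = 4.94 x 10^-2 × (370/649) = 2.816 × 10^-2 M
Pb(IO3)2(s) <=> Pb^2+ + 2 IO3^-, so Q = [Pb^2+][IO3^-]^2
Q = (3.727 x 10^-4)(2.816 × 10^-2)^2 = 2.96 × 10^-7
Q > Ksp, so Pb(IO3)2 will precipitate.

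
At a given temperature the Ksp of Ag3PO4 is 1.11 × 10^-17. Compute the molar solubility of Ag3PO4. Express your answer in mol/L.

Ag3PO4(s) ⇌ 3 Ag^+(aq) + PO4^3-(aq)
Ksp = [Ag^+]^3[PO4^3-]
For each mole of Ag3PO4 that dissolves: [Ag^+] = 3s, [PO4^3-] = s.
So Ksp = (3s)^3 × s = 27s^4
Solving, s = (1.11 × 10^-17/27)^(1/4) = 2.53 x 10^-5 M

2.53 × 10^-5 M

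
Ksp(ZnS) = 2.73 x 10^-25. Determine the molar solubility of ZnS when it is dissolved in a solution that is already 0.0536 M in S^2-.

5.09 × 10^-24 M

ZnS(s) ⇌ Zn^2+ + S^2-
Ksp = [Zn^2+][S^2-]
Let s = moles of ZnS that dissolve per litre. [Zn^2+] = s, [S^2-] = 0.0536 + s ≈ 0.0536 (since the S^2- already present dominates).
Ksp ≈ s × 0.0536
s = 5.09 x 10^-24 M
Check: s = 5.1 × 10^-24 ≪ 0.0536, so the approximation is valid.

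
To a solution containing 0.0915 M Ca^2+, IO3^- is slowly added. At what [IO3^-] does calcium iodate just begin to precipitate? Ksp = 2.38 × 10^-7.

Ca(IO3)2(s) <=> Ca^2+(aq) + 2 IO3^-(aq)
Ksp = [Ca^2+][IO3^-]^2
Precipitation begins when Q = Ksp. With [Ca^2+] = 0.0915 M:
2.38 × 10^-7 = (0.0915) × [IO3^-]^2
[IO3^-] = (2.38 × 10^-7 / 9.15 x 10^-2)^(1/2) = 1.61 × 10^-3 M

[IO3^-] ≈ 1.61e-3 M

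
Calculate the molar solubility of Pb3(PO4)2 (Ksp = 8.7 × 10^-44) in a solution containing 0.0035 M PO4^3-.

Pb3(PO4)2(s) ⇌ 3 Pb^2+ + 2 PO4^3-
Ksp = [Pb^2+]^3[PO4^3-]^2
If s mol/L dissolves here, [Pb^2+] = 3s, [PO4^3-] = 0.0035 + 2s ≈ 0.0035 (Ksp is small, so little additional dissolves).
Ksp ≈ (3s)^3 × (0.0035)^2
s = 6.4 × 10^-14 M
Check: 2s = 1.3 × 10^-13 ≪ 0.0035, so the approximation is valid.

s ≈ 6.4e-14 M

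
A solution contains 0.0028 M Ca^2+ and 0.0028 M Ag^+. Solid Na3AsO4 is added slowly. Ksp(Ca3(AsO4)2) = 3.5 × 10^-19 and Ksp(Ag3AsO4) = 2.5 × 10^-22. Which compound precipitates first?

Each salt begins to precipitate when Q = Ksp, i.e. when [AsO4^3-] reaches its threshold.
For Ca3(AsO4)2: 3.5 × 10^-19 = (0.0028)^3 × [AsO4^3-]^2  ⇒  [AsO4^3-] = 4.0 × 10^-6 M.
For Ag3AsO4: 2.5 × 10^-22 = (0.0028)^3 × [AsO4^3-]  ⇒  [AsO4^3-] = 1.1 × 10^-14 M.
The salt with the lower threshold [AsO4^3-] precipitates first: Ag3AsO4.

Ag3AsO4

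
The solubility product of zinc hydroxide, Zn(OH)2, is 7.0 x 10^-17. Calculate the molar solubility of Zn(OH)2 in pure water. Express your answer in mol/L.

Zn(OH)2(s) <=> Zn^2+ + 2 OH^-
Ksp = [Zn^2+][OH^-]^2
With molar solubility s: [Zn^2+] = s, [OH^-] = 2s.
So Ksp = s × (2s)^2 = 4s^3
s = (7.0 x 10^-17 / 4)^(1/3) = 2.6 x 10^-6 M

s ≈ 2.6 × 10^-6 M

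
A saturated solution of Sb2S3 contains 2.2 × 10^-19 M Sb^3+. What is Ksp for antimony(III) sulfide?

Ksp ≈ 1.7e-93

Sb2S3(s) <=> 2 Sb^3+ + 3 S^2-
Stoichiometry gives [S^2-] = (3/2)[Sb^3+] = 3.30 x 10^-19 M.
Ksp = [Sb^3+]^2[S^2-]^3
Ksp = (2.2 × 10^-19)^2 × (3.30 × 10^-19)^3 = 1.7 x 10^-93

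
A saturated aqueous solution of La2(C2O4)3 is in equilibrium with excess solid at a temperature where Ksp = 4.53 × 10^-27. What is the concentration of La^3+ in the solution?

La2(C2O4)3(s) ⇌ 2 La^3+(aq) + 3 C2O4^2-(aq)
Ksp = [La^3+]^2[C2O4^2-]^3
With molar solubility s: [La^3+] = 2s, [C2O4^2-] = 3s.
Ksp = (2s)^2(3s)^3 = 108s^5
s = (4.53 × 10^-27 / 108)^(1/5) = 2.111 x 10^-6 M
[La^3+] = 2s = 4.22 × 10^-6 M

[La^3+] ≈ 4.22 × 10^-6 M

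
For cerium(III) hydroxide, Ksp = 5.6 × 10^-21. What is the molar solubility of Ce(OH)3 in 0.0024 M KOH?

s = 4.1 × 10^-13 M

Ce(OH)3(s) ⇌ Ce^3+(aq) + 3 OH^-(aq)
Ksp = [Ce^3+][OH^-]^3
Let s be the molar solubility in this solution. [Ce^3+] = s, [OH^-] = 0.0024 + 3s ≈ 0.0024 (since OH^- from KOH dominates).
Ksp ≈ s × (0.0024)^3
s = 4.1 × 10^-13 M
Check: 3s = 1.2 × 10^-12 ≪ 0.0024, so the approximation is valid.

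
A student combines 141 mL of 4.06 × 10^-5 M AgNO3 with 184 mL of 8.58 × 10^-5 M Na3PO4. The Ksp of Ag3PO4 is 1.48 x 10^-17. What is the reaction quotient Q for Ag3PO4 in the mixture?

2.65 x 10^-19

Total volume = 141 + 184 = 325 mL.
[Ag^+] = 4.06 × 10^-5 × (141/325) = 1.761 × 10^-5 M
[PO4^3-] = 8.58 × 10^-5 × (184/325) = 4.858 × 10^-5 M
Ag3PO4(s) ⇌ 3 Ag^+ + PO4^3-, so Q = [Ag^+]^3[PO4^3-]
Q = (1.761 x 10^-5)^3(4.858 × 10^-5) = 2.65 x 10^-19
Q < Ksp, so no precipitate of Ag3PO4 forms.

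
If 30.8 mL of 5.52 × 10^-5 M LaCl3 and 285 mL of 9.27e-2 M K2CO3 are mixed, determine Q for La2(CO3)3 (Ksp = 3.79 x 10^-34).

Q ≈ 1.70e-14

Total volume = 30.8 + 285 = 315.8 mL.
[La^3+] = 5.52 × 10^-5 × (30.8/315.8) = 5.384 × 10^-6 M
[CO3^2-] = 9.27 x 10^-2 × (285/315.8) = 8.366 x 10^-2 M
La2(CO3)3(s) <=> 2 La^3+(aq) + 3 CO3^2-(aq), so Q = [La^3+]^2[CO3^2-]^3
Q = (5.384 × 10^-6)^2(8.366 × 10^-2)^3 = 1.70 × 10^-14
Q > Ksp, so La2(CO3)3 will precipitate.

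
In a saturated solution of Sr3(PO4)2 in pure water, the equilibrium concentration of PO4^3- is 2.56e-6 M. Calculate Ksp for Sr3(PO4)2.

Sr3(PO4)2(s) <=> 3 Sr^2+ + 2 PO4^3-
Stoichiometry gives [Sr^2+] = (3/2)[PO4^3-] = 3.840 x 10^-6 M.
Ksp = [Sr^2+]^3[PO4^3-]^2
Ksp = (3.840 × 10^-6)^3 × (2.56 x 10^-6)^2 = 3.71 × 10^-28

Ksp = 3.71e-28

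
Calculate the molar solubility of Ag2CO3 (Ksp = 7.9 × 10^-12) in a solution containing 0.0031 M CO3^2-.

s = 2.5 × 10^-5 M

Ag2CO3(s) ⇌ 2 Ag^+(aq) + CO3^2-(aq)
Ksp = [Ag^+]^2[CO3^2-]
Let s = moles of Ag2CO3 that dissolve per litre. [Ag^+] = 2s, [CO3^2-] = 0.0031 + s ≈ 0.0031 (since the CO3^2- already present dominates).
Ksp ≈ (2s)^2 × 0.0031
s = 2.5 x 10^-5 M
Check: s = 2.5 × 10^-5 ≪ 0.0031, so the approximation is valid.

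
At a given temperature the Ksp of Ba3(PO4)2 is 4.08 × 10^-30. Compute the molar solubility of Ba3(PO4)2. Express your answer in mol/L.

5.19 x 10^-7 M

Ba3(PO4)2(s) ⇌ 3 Ba^2+ + 2 PO4^3-
Ksp = [Ba^2+]^3[PO4^3-]^2
With molar solubility s: [Ba^2+] = 3s, [PO4^3-] = 2s.
Substituting: Ksp = (3s)^3(2s)^2 = 108s^5
Solving, s = (4.08 × 10^-30/108)^(1/5) = 5.19 x 10^-7 M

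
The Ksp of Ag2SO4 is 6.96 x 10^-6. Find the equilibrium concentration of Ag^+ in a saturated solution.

[Ag^+] ≈ 0.0241 M

Ag2SO4(s) ⇌ 2 Ag^+ + SO4^2-
Ksp = [Ag^+]^2[SO4^2-]
If s mol/L of Ag2SO4 dissolves, [Ag^+] = 2s and [SO4^2-] = s.
Substituting: Ksp = (2s)^2s = 4s^3
s = (6.96 x 10^-6 / 4)^(1/3) = 1.203 x 10^-2 M
[Ag^+] = 2s = 2.41 x 10^-2 M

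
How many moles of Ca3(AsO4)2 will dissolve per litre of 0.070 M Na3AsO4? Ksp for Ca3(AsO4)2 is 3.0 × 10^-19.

Ca3(AsO4)2(s) <=> 3 Ca^2+ + 2 AsO4^3-
Ksp = [Ca^2+]^3[AsO4^3-]^2
If s mol/L dissolves here, [Ca^2+] = 3s, [AsO4^3-] = 0.070 + 2s ≈ 0.070 (Ksp is small, so little additional dissolves).
Ksp ≈ (3s)^3 × (0.070)^2
s = 1.3 × 10^-6 M
Check: 2s = 2.6 × 10^-6 ≪ 0.070, so the approximation is valid.

s ≈ 1.3 x 10^-6 M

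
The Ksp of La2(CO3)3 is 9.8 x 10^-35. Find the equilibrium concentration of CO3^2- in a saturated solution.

La2(CO3)3(s) ⇌ 2 La^3+(aq) + 3 CO3^2-(aq)
Ksp = [La^3+]^2[CO3^2-]^3
With molar solubility s: [La^3+] = 2s, [CO3^2-] = 3s.
Ksp = (2s)^2(3s)^3 = 108s^5
s^5 = 9.8 x 10^-35 / 108, so s = 6.19 × 10^-8 M
[CO3^2-] = 3s = 1.9 × 10^-7 M

[CO3^2-] ≈ 1.9e-7 M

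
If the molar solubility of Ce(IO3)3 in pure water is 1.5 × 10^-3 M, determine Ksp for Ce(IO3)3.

Ce(IO3)3(s) ⇌ Ce^3+(aq) + 3 IO3^-(aq)
For each mole of Ce(IO3)3 that dissolves: [Ce^3+] = s, [IO3^-] = 3s.
Ksp = [Ce^3+][IO3^-]^3
Substituting: Ksp = s(3s)^3 = 27s^4
Ksp = 27 × (1.5 x 10^-3)^4 = 1.4 x 10^-10

Ksp = 1.4 x 10^-10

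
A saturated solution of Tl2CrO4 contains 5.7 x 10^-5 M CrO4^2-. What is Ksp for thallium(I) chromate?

7.4 × 10^-13

Tl2CrO4(s) ⇌ 2 Tl^+ + CrO4^2-
Stoichiometry gives [Tl^+] = (2/1)[CrO4^2-] = 1.14 × 10^-4 M.
Ksp = [Tl^+]^2[CrO4^2-]
Ksp = (1.14 x 10^-4)^2 × 5.7 x 10^-5 = 7.4 × 10^-13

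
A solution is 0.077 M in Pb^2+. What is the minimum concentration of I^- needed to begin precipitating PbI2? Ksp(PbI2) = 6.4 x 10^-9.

2.9e-4 M

PbI2(s) ⇌ Pb^2+(aq) + 2 I^-(aq)
Ksp = [Pb^2+][I^-]^2
Precipitation begins when Q = Ksp. With [Pb^2+] = 0.077 M:
6.4 x 10^-9 = (0.077) × [I^-]^2
[I^-] = (6.4 x 10^-9 / 7.7 × 10^-2)^(1/2) = 2.9 × 10^-4 M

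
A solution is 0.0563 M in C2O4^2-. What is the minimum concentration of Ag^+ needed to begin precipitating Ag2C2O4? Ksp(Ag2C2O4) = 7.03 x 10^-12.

Ag2C2O4(s) ⇌ 2 Ag^+ + C2O4^2-
Ksp = [Ag^+]^2[C2O4^2-]
Precipitation begins when Q = Ksp. With [C2O4^2-] = 0.0563 M:
7.03 x 10^-12 = (0.0563) × [Ag^+]^2
[Ag^+] = (7.03 x 10^-12 / 5.63 × 10^-2)^(1/2) = 1.12 × 10^-5 M

1.12 × 10^-5 M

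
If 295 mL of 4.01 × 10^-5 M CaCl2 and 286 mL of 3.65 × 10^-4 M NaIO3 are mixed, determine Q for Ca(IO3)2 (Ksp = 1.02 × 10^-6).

Q ≈ 6.57e-13

Total volume = 295 + 286 = 581 mL.
[Ca^2+] = 4.01 × 10^-5 × (295/581) = 2.036 × 10^-5 M
[IO3^-] = 3.65 × 10^-4 × (286/581) = 1.797 × 10^-4 M
Ca(IO3)2(s) ⇌ Ca^2+ + 2 IO3^-, so Q = [Ca^2+][IO3^-]^2
Q = (2.036 × 10^-5)(1.797 × 10^-4)^2 = 6.57 × 10^-13
Q < Ksp, so no precipitate of Ca(IO3)2 forms.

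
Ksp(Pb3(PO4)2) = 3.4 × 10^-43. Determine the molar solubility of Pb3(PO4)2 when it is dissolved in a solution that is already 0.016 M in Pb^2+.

Pb3(PO4)2(s) ⇌ 3 Pb^2+ + 2 PO4^3-
Ksp = [Pb^2+]^3[PO4^3-]^2
If s mol/L dissolves here, [Pb^2+] = 0.016 + 3s ≈ 0.016, [PO4^3-] = 2s (common-ion effect: Pb^2+ is already 0.016 M).
Ksp ≈ (0.016)^3 × (2s)^2
s = 1.4 x 10^-19 M
Check: 3s = 4.3 x 10^-19 ≪ 0.016, so the approximation is valid.

s ≈ 1.4 × 10^-19 M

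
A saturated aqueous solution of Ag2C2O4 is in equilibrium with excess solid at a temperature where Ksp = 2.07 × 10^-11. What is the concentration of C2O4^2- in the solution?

[C2O4^2-] = 1.73e-4 M

Ag2C2O4(s) ⇌ 2 Ag^+(aq) + C2O4^2-(aq)
Ksp = [Ag^+]^2[C2O4^2-]
With molar solubility s: [Ag^+] = 2s, [C2O4^2-] = s.
Ksp = (2s)^2s = 4s^3
s = (2.07 × 10^-11 / 4)^(1/3) = 1.730 x 10^-4 M
[C2O4^2-] = s = 1.73 × 10^-4 M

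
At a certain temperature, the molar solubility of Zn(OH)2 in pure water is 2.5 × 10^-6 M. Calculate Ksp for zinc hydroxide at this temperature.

Zn(OH)2(s) <=> Zn^2+ + 2 OH^-
Let s = molar solubility. Then [Zn^2+] = s and [OH^-] = 2s.
Ksp = [Zn^2+][OH^-]^2
Ksp = s(2s)^2 = 4s^3
Ksp = 4 × (2.5 x 10^-6)^3 = 6.3 × 10^-17

6.3 × 10^-17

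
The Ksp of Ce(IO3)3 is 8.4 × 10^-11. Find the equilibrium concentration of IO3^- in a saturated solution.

4.0 × 10^-3 M

Ce(IO3)3(s) ⇌ Ce^3+(aq) + 3 IO3^-(aq)
Ksp = [Ce^3+][IO3^-]^3
For each mole of Ce(IO3)3 that dissolves: [Ce^3+] = s, [IO3^-] = 3s.
Ksp = s(3s)^3 = 27s^4
Solving, s = (8.4 × 10^-11/27)^(1/4) = 1.33 x 10^-3 M
[IO3^-] = 3s = 4.0 × 10^-3 M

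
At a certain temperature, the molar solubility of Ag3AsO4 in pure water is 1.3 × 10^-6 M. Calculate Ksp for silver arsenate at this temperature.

Ag3AsO4(s) ⇌ 3 Ag^+ + AsO4^3-
If s mol/L of Ag3AsO4 dissolves, [Ag^+] = 3s and [AsO4^3-] = s.
Ksp = [Ag^+]^3[AsO4^3-]
Substituting: Ksp = (3s)^3s = 27s^4
With s = 1.3 x 10^-6: Ksp = 7.7 × 10^-23

Ksp ≈ 7.7 × 10^-23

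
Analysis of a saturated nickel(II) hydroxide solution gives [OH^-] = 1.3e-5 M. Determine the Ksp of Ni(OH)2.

Ni(OH)2(s) ⇌ Ni^2+ + 2 OH^-
Stoichiometry gives [Ni^2+] = (1/2)[OH^-] = 6.50 × 10^-6 M.
Ksp = [Ni^2+][OH^-]^2
Ksp = 6.50 × 10^-6 × (1.3 × 10^-5)^2 = 1.1 × 10^-15

Ksp ≈ 1.1 x 10^-15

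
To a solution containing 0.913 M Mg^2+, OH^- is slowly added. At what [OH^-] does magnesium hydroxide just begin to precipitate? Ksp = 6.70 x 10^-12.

Mg(OH)2(s) ⇌ Mg^2+ + 2 OH^-
Ksp = [Mg^2+][OH^-]^2
Precipitation begins when Q = Ksp. With [Mg^2+] = 0.913 M:
6.70 x 10^-12 = (0.913) × [OH^-]^2
[OH^-] = (6.70 x 10^-12 / 9.13 × 10^-1)^(1/2) = 2.71 × 10^-6 M

[OH^-] = 2.71e-6 M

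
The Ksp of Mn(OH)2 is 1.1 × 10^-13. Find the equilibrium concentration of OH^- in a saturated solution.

[OH^-] ≈ 6.0e-5 M

Mn(OH)2(s) <=> Mn^2+(aq) + 2 OH^-(aq)
Ksp = [Mn^2+][OH^-]^2
With molar solubility s: [Mn^2+] = s, [OH^-] = 2s.
So Ksp = s × (2s)^2 = 4s^3
s^3 = 1.1 × 10^-13 / 4, so s = 3.02 × 10^-5 M
[OH^-] = 2s = 6.0 × 10^-5 M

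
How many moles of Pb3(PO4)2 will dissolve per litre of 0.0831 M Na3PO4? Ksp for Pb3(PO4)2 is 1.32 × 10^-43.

s ≈ 8.91 × 10^-15 M

Pb3(PO4)2(s) <=> 3 Pb^2+(aq) + 2 PO4^3-(aq)
Ksp = [Pb^2+]^3[PO4^3-]^2
Let s = moles of Pb3(PO4)2 that dissolve per litre. [Pb^2+] = 3s, [PO4^3-] = 0.0831 + 2s ≈ 0.0831 (common-ion effect: PO4^3- is already 0.0831 M).
Ksp ≈ (3s)^3 × (0.0831)^2
s = 8.91 × 10^-15 M
Check: 2s = 1.8 x 10^-14 ≪ 0.0831, so the approximation is valid.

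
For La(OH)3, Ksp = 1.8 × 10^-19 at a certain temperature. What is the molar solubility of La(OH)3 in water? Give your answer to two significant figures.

La(OH)3(s) ⇌ La^3+(aq) + 3 OH^-(aq)
Ksp = [La^3+][OH^-]^3
With molar solubility s: [La^3+] = s, [OH^-] = 3s.
Ksp = s(3s)^3 = 27s^4
Solving, s = (1.8 × 10^-19/27)^(1/4) = 9.0 × 10^-6 M

9.0 × 10^-6 M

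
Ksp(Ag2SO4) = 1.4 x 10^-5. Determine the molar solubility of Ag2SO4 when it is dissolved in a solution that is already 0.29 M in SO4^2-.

Ag2SO4(s) <=> 2 Ag^+(aq) + SO4^2-(aq)
Ksp = [Ag^+]^2[SO4^2-]
Let s be the molar solubility in this solution. [Ag^+] = 2s, [SO4^2-] = 0.29 + s ≈ 0.29 (common-ion effect: SO4^2- is already 0.29 M).
Ksp ≈ (2s)^2 × 0.29
s = 3.5 x 10^-3 M
Check: s = 3.5 × 10^-3 ≪ 0.29, so the approximation is valid.

3.5 x 10^-3 M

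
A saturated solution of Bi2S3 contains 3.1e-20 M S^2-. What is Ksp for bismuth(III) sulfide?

Bi2S3(s) <=> 2 Bi^3+(aq) + 3 S^2-(aq)
Stoichiometry gives [Bi^3+] = (2/3)[S^2-] = 2.07 x 10^-20 M.
Ksp = [Bi^3+]^2[S^2-]^3
Ksp = (2.07 × 10^-20)^2 × (3.1 × 10^-20)^3 = 1.3 x 10^-98

Ksp = 1.3 x 10^-98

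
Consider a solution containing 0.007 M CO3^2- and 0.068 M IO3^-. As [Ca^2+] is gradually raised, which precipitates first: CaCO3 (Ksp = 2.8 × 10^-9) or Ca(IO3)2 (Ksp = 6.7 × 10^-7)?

CaCO3

Each salt begins to precipitate when Q = Ksp, i.e. when [Ca^2+] reaches its threshold.
For CaCO3: 2.8 × 10^-9 = 0.007 × [Ca^2+]  ⇒  [Ca^2+] = 4.0 x 10^-7 M.
For Ca(IO3)2: 6.7 × 10^-7 = (0.068)^2 × [Ca^2+]  ⇒  [Ca^2+] = 1.4 × 10^-4 M.
The salt with the lower threshold [Ca^2+] precipitates first: CaCO3.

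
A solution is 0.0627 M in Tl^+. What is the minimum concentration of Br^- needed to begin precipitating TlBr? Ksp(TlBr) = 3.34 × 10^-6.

5.33 × 10^-5 M

TlBr(s) <=> Tl^+ + Br^-
Ksp = [Tl^+][Br^-]
Precipitation begins when Q = Ksp. With [Tl^+] = 0.0627 M:
3.34 × 10^-6 = (0.0627) × [Br^-]
[Br^-] = (3.34 × 10^-6 / 6.27 x 10^-2) = 5.33 x 10^-5 M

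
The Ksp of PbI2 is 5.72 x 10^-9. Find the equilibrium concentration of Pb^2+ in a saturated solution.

[Pb^2+] ≈ 1.13e-3 M

PbI2(s) ⇌ Pb^2+(aq) + 2 I^-(aq)
Ksp = [Pb^2+][I^-]^2
Let s = molar solubility. Then [Pb^2+] = s and [I^-] = 2s.
Substituting: Ksp = s(2s)^2 = 4s^3
Solving, s = (5.72 x 10^-9/4)^(1/3) = 1.127 x 10^-3 M
[Pb^2+] = s = 1.13 × 10^-3 M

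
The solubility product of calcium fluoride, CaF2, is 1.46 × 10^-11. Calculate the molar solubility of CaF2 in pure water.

s = 1.54 × 10^-4 M

CaF2(s) <=> Ca^2+(aq) + 2 F^-(aq)
Ksp = [Ca^2+][F^-]^2
With molar solubility s: [Ca^2+] = s, [F^-] = 2s.
Ksp = s(2s)^2 = 4s^3
s^3 = 1.46 × 10^-11 / 4, so s = 1.54 x 10^-4 M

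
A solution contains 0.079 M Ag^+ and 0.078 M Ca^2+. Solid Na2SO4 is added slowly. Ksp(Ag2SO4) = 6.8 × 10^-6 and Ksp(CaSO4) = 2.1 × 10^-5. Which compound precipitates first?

Precipitation of each salt starts when its ion product equals its Ksp.
For Ag2SO4: 6.8 × 10^-6 = (0.079)^2 × [SO4^2-]  ⇒  [SO4^2-] = 1.1 × 10^-3 M.
For CaSO4: 2.1 × 10^-5 = 0.078 × [SO4^2-]  ⇒  [SO4^2-] = 2.7 × 10^-4 M.
The salt with the lower threshold [SO4^2-] precipitates first: CaSO4.

CaSO4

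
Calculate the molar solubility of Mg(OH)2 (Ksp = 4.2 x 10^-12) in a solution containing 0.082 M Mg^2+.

3.6e-6 M

Mg(OH)2(s) ⇌ Mg^2+(aq) + 2 OH^-(aq)
Ksp = [Mg^2+][OH^-]^2
If s mol/L dissolves here, [Mg^2+] = 0.082 + s ≈ 0.082, [OH^-] = 2s (Ksp is small, so little additional dissolves).
Ksp ≈ 0.082 × (2s)^2
s = 3.6 x 10^-6 M
Check: s = 3.6 × 10^-6 ≪ 0.082, so the approximation is valid.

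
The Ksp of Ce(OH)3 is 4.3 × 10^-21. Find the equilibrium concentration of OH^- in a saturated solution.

[OH^-] ≈ 1.1 × 10^-5 M

Ce(OH)3(s) <=> Ce^3+ + 3 OH^-
Ksp = [Ce^3+][OH^-]^3
With molar solubility s: [Ce^3+] = s, [OH^-] = 3s.
So Ksp = s × (3s)^3 = 27s^4
s = (4.3 × 10^-21 / 27)^(1/4) = 3.55 × 10^-6 M
[OH^-] = 3s = 1.1 × 10^-5 M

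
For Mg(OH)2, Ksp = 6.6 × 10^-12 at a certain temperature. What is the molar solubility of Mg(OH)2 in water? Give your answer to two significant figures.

s = 1.2 × 10^-4 M

Mg(OH)2(s) <=> Mg^2+ + 2 OH^-
Ksp = [Mg^2+][OH^-]^2
If s mol/L of Mg(OH)2 dissolves, [Mg^2+] = s and [OH^-] = 2s.
Ksp = s(2s)^2 = 4s^3
s^3 = 6.6 × 10^-12 / 4, so s = 1.2 × 10^-4 M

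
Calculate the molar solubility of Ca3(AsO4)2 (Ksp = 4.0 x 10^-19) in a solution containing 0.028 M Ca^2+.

Ca3(AsO4)2(s) ⇌ 3 Ca^2+(aq) + 2 AsO4^3-(aq)
Ksp = [Ca^2+]^3[AsO4^3-]^2
Let s be the molar solubility in this solution. [Ca^2+] = 0.028 + 3s ≈ 0.028, [AsO4^3-] = 2s (Ksp is small, so little additional dissolves).
Ksp ≈ (0.028)^3 × (2s)^2
s = 6.7 × 10^-8 M
Check: 3s = 2.0 × 10^-7 ≪ 0.028, so the approximation is valid.

s ≈ 6.7e-8 M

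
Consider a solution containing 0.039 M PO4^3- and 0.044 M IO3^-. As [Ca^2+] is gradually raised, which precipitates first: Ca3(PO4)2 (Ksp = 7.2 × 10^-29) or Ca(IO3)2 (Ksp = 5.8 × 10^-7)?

Ca3(PO4)2

Precipitation of each salt starts when its ion product equals its Ksp.
For Ca3(PO4)2: 7.2 × 10^-29 = (0.039)^2 × [Ca^2+]^3  ⇒  [Ca^2+] = 3.6 x 10^-9 M.
For Ca(IO3)2: 5.8 × 10^-7 = (0.044)^2 × [Ca^2+]  ⇒  [Ca^2+] = 3.0 × 10^-4 M.
The salt with the lower threshold [Ca^2+] precipitates first: Ca3(PO4)2.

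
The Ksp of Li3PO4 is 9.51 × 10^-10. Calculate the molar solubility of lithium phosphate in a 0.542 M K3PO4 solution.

Li3PO4(s) <=> 3 Li^+(aq) + PO4^3-(aq)
Ksp = [Li^+]^3[PO4^3-]
If s mol/L dissolves here, [Li^+] = 3s, [PO4^3-] = 0.542 + s ≈ 0.542 (common-ion effect: PO4^3- is already 0.542 M).
Ksp ≈ (3s)^3 × 0.542
s = 4.02 × 10^-4 M
Check: s = 4.0 x 10^-4 ≪ 0.542, so the approximation is valid.

s ≈ 4.02 x 10^-4 M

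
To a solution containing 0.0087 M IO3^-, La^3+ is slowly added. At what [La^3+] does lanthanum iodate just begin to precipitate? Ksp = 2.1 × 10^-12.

La(IO3)3(s) <=> La^3+ + 3 IO3^-
Ksp = [La^3+][IO3^-]^3
Precipitation begins when Q = Ksp. With [IO3^-] = 0.0087 M:
2.1 × 10^-12 = (0.0087)^3 × [La^3+]
[La^3+] = (2.1 × 10^-12 / 6.59 × 10^-7) = 3.2 × 10^-6 M

3.2 × 10^-6 M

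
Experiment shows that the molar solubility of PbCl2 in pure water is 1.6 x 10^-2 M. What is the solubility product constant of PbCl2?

PbCl2(s) ⇌ Pb^2+ + 2 Cl^-
If s mol/L of PbCl2 dissolves, [Pb^2+] = s and [Cl^-] = 2s.
Ksp = [Pb^2+][Cl^-]^2
Substituting: Ksp = s(2s)^2 = 4s^3
With s = 1.6 x 10^-2: Ksp = 1.6 x 10^-5

Ksp ≈ 1.6 x 10^-5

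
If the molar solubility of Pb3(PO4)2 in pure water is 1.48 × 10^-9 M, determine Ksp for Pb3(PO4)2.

Pb3(PO4)2(s) ⇌ 3 Pb^2+(aq) + 2 PO4^3-(aq)
If s mol/L of Pb3(PO4)2 dissolves, [Pb^2+] = 3s and [PO4^3-] = 2s.
Ksp = [Pb^2+]^3[PO4^3-]^2
So Ksp = (3s)^3 × (2s)^2 = 108s^5
Ksp = 108 × (1.48 × 10^-9)^5 = 7.67 × 10^-43

Ksp ≈ 7.67e-43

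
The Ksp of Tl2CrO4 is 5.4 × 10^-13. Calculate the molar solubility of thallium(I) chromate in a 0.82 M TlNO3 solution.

Tl2CrO4(s) ⇌ 2 Tl^+(aq) + CrO4^2-(aq)
Ksp = [Tl^+]^2[CrO4^2-]
Let s = moles of Tl2CrO4 that dissolve per litre. [Tl^+] = 0.82 + 2s ≈ 0.82, [CrO4^2-] = s (since Tl^+ from TlNO3 dominates).
Ksp ≈ (0.82)^2 × s
s = 8.0 × 10^-13 M
Check: 2s = 1.6 x 10^-12 ≪ 0.82, so the approximation is valid.

s ≈ 8.0e-13 M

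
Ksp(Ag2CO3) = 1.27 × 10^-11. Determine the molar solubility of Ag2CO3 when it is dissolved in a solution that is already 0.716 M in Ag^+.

Ag2CO3(s) ⇌ 2 Ag^+(aq) + CO3^2-(aq)
Ksp = [Ag^+]^2[CO3^2-]
Let s = moles of Ag2CO3 that dissolve per litre. [Ag^+] = 0.716 + 2s ≈ 0.716, [CO3^2-] = s (Ksp is small, so little additional dissolves).
Ksp ≈ (0.716)^2 × s
s = 2.48 × 10^-11 M
Check: 2s = 5.0 × 10^-11 ≪ 0.716, so the approximation is valid.

2.48 × 10^-11 M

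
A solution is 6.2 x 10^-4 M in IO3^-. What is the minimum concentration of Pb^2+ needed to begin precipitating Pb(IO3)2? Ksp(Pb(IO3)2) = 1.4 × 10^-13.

[Pb^2+] = 3.6e-7 M

Pb(IO3)2(s) ⇌ Pb^2+ + 2 IO3^-
Ksp = [Pb^2+][IO3^-]^2
Precipitation begins when Q = Ksp. With [IO3^-] = 6.2 x 10^-4 M:
1.4 × 10^-13 = (6.2 x 10^-4)^2 × [Pb^2+]
[Pb^2+] = (1.4 × 10^-13 / 3.84 × 10^-7) = 3.6 x 10^-7 M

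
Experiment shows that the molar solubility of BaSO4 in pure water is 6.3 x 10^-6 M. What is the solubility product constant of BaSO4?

Ksp = 4.0e-11

BaSO4(s) <=> Ba^2+(aq) + SO4^2-(aq)
For each mole of BaSO4 that dissolves: [Ba^2+] = s, [SO4^2-] = s.
Ksp = [Ba^2+][SO4^2-]
Ksp = s^2
With s = 6.3 × 10^-6: Ksp = 4.0 x 10^-11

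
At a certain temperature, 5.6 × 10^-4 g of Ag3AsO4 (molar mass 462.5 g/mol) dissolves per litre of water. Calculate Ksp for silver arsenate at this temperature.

Molar solubility s = (5.6 × 10^-4 g/L) / (462.5 g/mol) = 1.21 × 10^-6 M.
Ag3AsO4(s) <=> 3 Ag^+(aq) + AsO4^3-(aq)
With molar solubility s: [Ag^+] = 3s, [AsO4^3-] = s.
Ksp = [Ag^+]^3[AsO4^3-]
So Ksp = (3s)^3 × s = 27s^4
Ksp = 27 × (1.21 × 10^-6)^4 = 5.8 x 10^-23

5.8 x 10^-23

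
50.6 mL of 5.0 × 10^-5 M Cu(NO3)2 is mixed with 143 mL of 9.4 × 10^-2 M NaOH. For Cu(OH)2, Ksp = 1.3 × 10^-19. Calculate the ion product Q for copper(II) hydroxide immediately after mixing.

Q = 6.3 × 10^-8

Total volume = 50.6 + 143 = 193.6 mL.
[Cu^2+] = 5.0 × 10^-5 × (50.6/193.6) = 1.31 x 10^-5 M
[OH^-] = 9.4 x 10^-2 × (143/193.6) = 6.94 × 10^-2 M
Cu(OH)2(s) <=> Cu^2+ + 2 OH^-, so Q = [Cu^2+][OH^-]^2
Q = (1.31 × 10^-5)(6.94 x 10^-2)^2 = 6.3 x 10^-8
Q > Ksp, so Cu(OH)2 will precipitate.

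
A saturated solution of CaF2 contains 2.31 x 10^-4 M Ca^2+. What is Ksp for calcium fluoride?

CaF2(s) ⇌ Ca^2+ + 2 F^-
Stoichiometry gives [F^-] = (2/1)[Ca^2+] = 4.620 × 10^-4 M.
Ksp = [Ca^2+][F^-]^2
Ksp = 2.31 × 10^-4 × (4.620 × 10^-4)^2 = 4.93 x 10^-11

4.93 x 10^-11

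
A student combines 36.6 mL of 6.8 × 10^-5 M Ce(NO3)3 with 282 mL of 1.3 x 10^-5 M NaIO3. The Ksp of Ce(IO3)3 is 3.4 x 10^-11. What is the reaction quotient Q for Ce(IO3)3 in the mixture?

Total volume = 36.6 + 282 = 318.6 mL.
[Ce^3+] = 6.8 × 10^-5 × (36.6/318.6) = 7.81 × 10^-6 M
[IO3^-] = 1.3 × 10^-5 × (282/318.6) = 1.15 × 10^-5 M
Ce(IO3)3(s) <=> Ce^3+(aq) + 3 IO3^-(aq), so Q = [Ce^3+][IO3^-]^3
Q = (7.81 x 10^-6)(1.15 × 10^-5)^3 = 1.2 x 10^-20
Q < Ksp, so no precipitate of Ce(IO3)3 forms.

1.2e-20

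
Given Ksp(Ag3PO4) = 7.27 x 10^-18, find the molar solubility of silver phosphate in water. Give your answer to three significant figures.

s ≈ 2.28 × 10^-5 M

Ag3PO4(s) ⇌ 3 Ag^+ + PO4^3-
Ksp = [Ag^+]^3[PO4^3-]
Let s = molar solubility. Then [Ag^+] = 3s and [PO4^3-] = s.
Ksp = (3s)^3s = 27s^4
s^4 = 7.27 x 10^-18 / 27, so s = 2.28 x 10^-5 M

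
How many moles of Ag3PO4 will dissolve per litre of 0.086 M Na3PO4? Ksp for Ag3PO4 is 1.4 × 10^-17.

Ag3PO4(s) ⇌ 3 Ag^+ + PO4^3-
Ksp = [Ag^+]^3[PO4^3-]
If s mol/L dissolves here, [Ag^+] = 3s, [PO4^3-] = 0.086 + s ≈ 0.086 (common-ion effect: PO4^3- is already 0.086 M).
Ksp ≈ (3s)^3 × 0.086
s = 1.8 x 10^-6 M
Check: s = 1.8 x 10^-6 ≪ 0.086, so the approximation is valid.

1.8 x 10^-6 M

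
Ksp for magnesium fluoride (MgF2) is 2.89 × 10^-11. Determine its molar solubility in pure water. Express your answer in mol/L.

1.93e-4 M

MgF2(s) ⇌ Mg^2+ + 2 F^-
Ksp = [Mg^2+][F^-]^2
For each mole of MgF2 that dissolves: [Mg^2+] = s, [F^-] = 2s.
Substituting: Ksp = s(2s)^2 = 4s^3
s^3 = 2.89 × 10^-11 / 4, so s = 1.93 × 10^-4 M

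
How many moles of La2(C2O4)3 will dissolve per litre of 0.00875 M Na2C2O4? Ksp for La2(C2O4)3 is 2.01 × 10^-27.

s ≈ 2.74 x 10^-11 M

La2(C2O4)3(s) <=> 2 La^3+(aq) + 3 C2O4^2-(aq)
Ksp = [La^3+]^2[C2O4^2-]^3
Let s = moles of La2(C2O4)3 that dissolve per litre. [La^3+] = 2s, [C2O4^2-] = 0.00875 + 3s ≈ 0.00875 (common-ion effect: C2O4^2- is already 0.00875 M).
Ksp ≈ (2s)^2 × (0.00875)^3
s = 2.74 x 10^-11 M
Check: 3s = 8.2 × 10^-11 ≪ 0.00875, so the approximation is valid.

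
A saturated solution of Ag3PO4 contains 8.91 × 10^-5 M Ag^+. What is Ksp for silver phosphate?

Ksp = 2.10 × 10^-17

Ag3PO4(s) <=> 3 Ag^+(aq) + PO4^3-(aq)
Stoichiometry gives [PO4^3-] = (1/3)[Ag^+] = 2.970 x 10^-5 M.
Ksp = [Ag^+]^3[PO4^3-]
Ksp = (8.91 × 10^-5)^3 × 2.970 × 10^-5 = 2.10 × 10^-17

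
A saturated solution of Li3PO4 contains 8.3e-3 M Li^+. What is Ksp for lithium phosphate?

Ksp ≈ 1.6 × 10^-9

Li3PO4(s) ⇌ 3 Li^+ + PO4^3-
Stoichiometry gives [PO4^3-] = (1/3)[Li^+] = 2.77 x 10^-3 M.
Ksp = [Li^+]^3[PO4^3-]
Ksp = (8.3 × 10^-3)^3 × 2.77 x 10^-3 = 1.6 × 10^-9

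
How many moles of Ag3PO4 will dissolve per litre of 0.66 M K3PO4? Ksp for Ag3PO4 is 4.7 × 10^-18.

Ag3PO4(s) ⇌ 3 Ag^+ + PO4^3-
Ksp = [Ag^+]^3[PO4^3-]
Let s be the molar solubility in this solution. [Ag^+] = 3s, [PO4^3-] = 0.66 + s ≈ 0.66 (since PO4^3- from K3PO4 dominates).
Ksp ≈ (3s)^3 × 0.66
s = 6.4 x 10^-7 M
Check: s = 6.4 × 10^-7 ≪ 0.66, so the approximation is valid.

s ≈ 6.4 × 10^-7 M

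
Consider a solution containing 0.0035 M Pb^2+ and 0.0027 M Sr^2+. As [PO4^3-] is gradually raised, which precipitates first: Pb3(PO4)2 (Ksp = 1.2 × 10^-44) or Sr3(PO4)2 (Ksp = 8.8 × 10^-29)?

Pb3(PO4)2

Each salt begins to precipitate when Q = Ksp, i.e. when [PO4^3-] reaches its threshold.
For Pb3(PO4)2: 1.2 × 10^-44 = (0.0035)^3 × [PO4^3-]^2  ⇒  [PO4^3-] = 5.3 x 10^-19 M.
For Sr3(PO4)2: 8.8 × 10^-29 = (0.0027)^3 × [PO4^3-]^2  ⇒  [PO4^3-] = 6.7 × 10^-11 M.
The salt with the lower threshold [PO4^3-] precipitates first: Pb3(PO4)2.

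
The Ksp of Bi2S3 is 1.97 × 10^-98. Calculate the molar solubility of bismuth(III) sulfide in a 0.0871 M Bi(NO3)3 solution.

Bi2S3(s) <=> 2 Bi^3+ + 3 S^2-
Ksp = [Bi^3+]^2[S^2-]^3
Let s = moles of Bi2S3 that dissolve per litre. [Bi^3+] = 0.0871 + 2s ≈ 0.0871, [S^2-] = 3s (since Bi^3+ from Bi(NO3)3 dominates).
Ksp ≈ (0.0871)^2 × (3s)^3
s = 4.58 × 10^-33 M
Check: 2s = 9.2 × 10^-33 ≪ 0.0871, so the approximation is valid.

s = 4.58 × 10^-33 M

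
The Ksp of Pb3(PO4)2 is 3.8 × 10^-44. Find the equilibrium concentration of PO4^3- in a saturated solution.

[PO4^3-] ≈ 1.6e-9 M

Pb3(PO4)2(s) <=> 3 Pb^2+ + 2 PO4^3-
Ksp = [Pb^2+]^3[PO4^3-]^2
Let s = molar solubility. Then [Pb^2+] = 3s and [PO4^3-] = 2s.
So Ksp = (3s)^3 × (2s)^2 = 108s^5
s^5 = 3.8 × 10^-44 / 108, so s = 8.11 × 10^-10 M
[PO4^3-] = 2s = 1.6 × 10^-9 M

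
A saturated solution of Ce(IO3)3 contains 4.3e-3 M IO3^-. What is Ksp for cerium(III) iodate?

1.1 x 10^-10

Ce(IO3)3(s) ⇌ Ce^3+(aq) + 3 IO3^-(aq)
Stoichiometry gives [Ce^3+] = (1/3)[IO3^-] = 1.43 x 10^-3 M.
Ksp = [Ce^3+][IO3^-]^3
Ksp = 1.43 x 10^-3 × (4.3 x 10^-3)^3 = 1.1 x 10^-10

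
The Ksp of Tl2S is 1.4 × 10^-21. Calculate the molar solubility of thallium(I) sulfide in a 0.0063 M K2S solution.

2.4e-10 M

Tl2S(s) <=> 2 Tl^+(aq) + S^2-(aq)
Ksp = [Tl^+]^2[S^2-]
Let s = moles of Tl2S that dissolve per litre. [Tl^+] = 2s, [S^2-] = 0.0063 + s ≈ 0.0063 (Ksp is small, so little additional dissolves).
Ksp ≈ (2s)^2 × 0.0063
s = 2.4 x 10^-10 M
Check: s = 2.4 x 10^-10 ≪ 0.0063, so the approximation is valid.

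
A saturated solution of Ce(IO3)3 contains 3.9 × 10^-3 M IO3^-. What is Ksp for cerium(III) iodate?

Ce(IO3)3(s) ⇌ Ce^3+(aq) + 3 IO3^-(aq)
Stoichiometry gives [Ce^3+] = (1/3)[IO3^-] = 1.30 x 10^-3 M.
Ksp = [Ce^3+][IO3^-]^3
Ksp = 1.30 × 10^-3 × (3.9 × 10^-3)^3 = 7.7 × 10^-11

7.7 x 10^-11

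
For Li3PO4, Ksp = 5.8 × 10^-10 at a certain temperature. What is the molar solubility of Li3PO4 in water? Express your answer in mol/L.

2.2 × 10^-3 M

Li3PO4(s) ⇌ 3 Li^+(aq) + PO4^3-(aq)
Ksp = [Li^+]^3[PO4^3-]
With molar solubility s: [Li^+] = 3s, [PO4^3-] = s.
So Ksp = (3s)^3 × s = 27s^4
s^4 = 5.8 × 10^-10 / 27, so s = 2.2 × 10^-3 M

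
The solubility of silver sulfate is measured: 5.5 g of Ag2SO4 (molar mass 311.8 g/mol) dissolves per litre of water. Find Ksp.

Molar solubility s = (5.5 g/L) / (311.8 g/mol) = 1.76 × 10^-2 M.
Ag2SO4(s) ⇌ 2 Ag^+ + SO4^2-
For each mole of Ag2SO4 that dissolves: [Ag^+] = 2s, [SO4^2-] = s.
Ksp = [Ag^+]^2[SO4^2-]
Substituting: Ksp = (2s)^2s = 4s^3
Ksp = 4 × (1.76 x 10^-2)^3 = 2.2 × 10^-5

Ksp = 2.2e-5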